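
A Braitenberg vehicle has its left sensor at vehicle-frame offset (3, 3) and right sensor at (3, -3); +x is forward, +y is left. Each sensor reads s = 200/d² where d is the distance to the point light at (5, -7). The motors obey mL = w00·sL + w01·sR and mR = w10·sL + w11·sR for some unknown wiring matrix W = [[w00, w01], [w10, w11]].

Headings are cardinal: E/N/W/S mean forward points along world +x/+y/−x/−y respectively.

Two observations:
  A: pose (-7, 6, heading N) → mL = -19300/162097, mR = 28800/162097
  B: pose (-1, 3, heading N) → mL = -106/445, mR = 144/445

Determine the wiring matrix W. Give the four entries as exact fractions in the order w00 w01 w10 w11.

obs A: pose=(-7,6,N) → sL=200/481, sR=200/337, mL=-19300/162097, mR=28800/162097
obs B: pose=(-1,3,N) → sL=4/5, sR=100/89, mL=-106/445, mR=144/445
sensor matrix S = [[200/481, 200/337], [4/5, 100/89]]; det S = -109440/14426633
solve [mL_A; mL_B] = S·[w00; w01] and [mR_A; mR_B] = S·[w10; w11]:
  w00 = -1, w01 = 1/2, w10 = -1, w11 = 1

-1 1/2 -1 1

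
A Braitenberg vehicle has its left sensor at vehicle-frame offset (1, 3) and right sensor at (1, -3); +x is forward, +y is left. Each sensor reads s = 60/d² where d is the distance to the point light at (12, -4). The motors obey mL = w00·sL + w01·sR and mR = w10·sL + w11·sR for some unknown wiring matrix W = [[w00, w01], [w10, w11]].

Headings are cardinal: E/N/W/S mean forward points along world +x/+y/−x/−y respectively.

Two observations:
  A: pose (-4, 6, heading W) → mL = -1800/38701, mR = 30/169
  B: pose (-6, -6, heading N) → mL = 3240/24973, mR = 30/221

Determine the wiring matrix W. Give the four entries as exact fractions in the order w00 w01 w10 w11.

obs A: pose=(-4,6,W) → sL=30/169, sR=30/229, mL=-1800/38701, mR=30/169
obs B: pose=(-6,-6,N) → sL=30/221, sR=30/113, mL=3240/24973, mR=30/221
sensor matrix S = [[30/169, 30/229], [30/221, 30/113]]; det S = 2181600/74344621
solve [mL_A; mL_B] = S·[w00; w01] and [mR_A; mR_B] = S·[w10; w11]:
  w00 = -1, w01 = 1, w10 = 1, w11 = 0

-1 1 1 0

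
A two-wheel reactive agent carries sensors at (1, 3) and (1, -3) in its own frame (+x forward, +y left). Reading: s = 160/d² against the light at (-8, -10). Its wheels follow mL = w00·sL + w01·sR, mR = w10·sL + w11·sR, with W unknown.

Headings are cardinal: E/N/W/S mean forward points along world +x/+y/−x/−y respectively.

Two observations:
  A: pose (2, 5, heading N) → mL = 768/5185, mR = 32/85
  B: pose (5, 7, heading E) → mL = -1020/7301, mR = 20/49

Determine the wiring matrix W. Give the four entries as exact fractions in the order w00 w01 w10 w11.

obs A: pose=(2,5,N) → sL=32/61, sR=32/85, mL=768/5185, mR=32/85
obs B: pose=(5,7,E) → sL=40/149, sR=20/49, mL=-1020/7301, mR=20/49
sensor matrix S = [[32/61, 32/85], [40/149, 20/49]]; det S = 855936/7571137
solve [mL_A; mL_B] = S·[w00; w01] and [mR_A; mR_B] = S·[w10; w11]:
  w00 = 1, w01 = -1, w10 = 0, w11 = 1

1 -1 0 1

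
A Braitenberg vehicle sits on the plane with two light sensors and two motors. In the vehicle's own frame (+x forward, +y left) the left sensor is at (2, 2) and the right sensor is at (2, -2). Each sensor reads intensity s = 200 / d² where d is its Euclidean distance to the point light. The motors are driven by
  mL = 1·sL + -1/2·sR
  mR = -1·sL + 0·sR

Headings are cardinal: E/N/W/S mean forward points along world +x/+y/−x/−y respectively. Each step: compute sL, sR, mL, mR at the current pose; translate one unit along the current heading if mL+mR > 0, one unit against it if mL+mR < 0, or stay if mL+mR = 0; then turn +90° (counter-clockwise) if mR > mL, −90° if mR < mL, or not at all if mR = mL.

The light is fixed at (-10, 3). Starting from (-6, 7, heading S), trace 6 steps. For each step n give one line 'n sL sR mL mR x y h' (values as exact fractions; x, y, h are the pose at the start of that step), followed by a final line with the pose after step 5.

n=0: pose=(-6,7,S); sL=5, sR=25; mL=-15/2, mR=-5; mL+mR=-25/2 → advance -1; mR−mL=5/2 → turn +1·90°
n=1: pose=(-6,8,E); sL=40/17, sR=40/9; mL=20/153, mR=-40/17; mL+mR=-20/9 → advance -1; mR−mL=-380/153 → turn -1·90°
n=2: pose=(-7,8,S); sL=100/17, sR=20; mL=-70/17, mR=-100/17; mL+mR=-10 → advance -1; mR−mL=-30/17 → turn -1·90°
n=3: pose=(-7,9,W); sL=200/17, sR=40/13; mL=2260/221, mR=-200/17; mL+mR=-20/13 → advance -1; mR−mL=-4860/221 → turn -1·90°
n=4: pose=(-6,9,N); sL=50/17, sR=2; mL=33/17, mR=-50/17; mL+mR=-1 → advance -1; mR−mL=-83/17 → turn -1·90°
n=5: pose=(-6,8,E); sL=40/17, sR=40/9; mL=20/153, mR=-40/17; mL+mR=-20/9 → advance -1; mR−mL=-380/153 → turn -1·90°

0 5 25 -15/2 -5 -6 7 S
1 40/17 40/9 20/153 -40/17 -6 8 E
2 100/17 20 -70/17 -100/17 -7 8 S
3 200/17 40/13 2260/221 -200/17 -7 9 W
4 50/17 2 33/17 -50/17 -6 9 N
5 40/17 40/9 20/153 -40/17 -6 8 E
final -7 8 S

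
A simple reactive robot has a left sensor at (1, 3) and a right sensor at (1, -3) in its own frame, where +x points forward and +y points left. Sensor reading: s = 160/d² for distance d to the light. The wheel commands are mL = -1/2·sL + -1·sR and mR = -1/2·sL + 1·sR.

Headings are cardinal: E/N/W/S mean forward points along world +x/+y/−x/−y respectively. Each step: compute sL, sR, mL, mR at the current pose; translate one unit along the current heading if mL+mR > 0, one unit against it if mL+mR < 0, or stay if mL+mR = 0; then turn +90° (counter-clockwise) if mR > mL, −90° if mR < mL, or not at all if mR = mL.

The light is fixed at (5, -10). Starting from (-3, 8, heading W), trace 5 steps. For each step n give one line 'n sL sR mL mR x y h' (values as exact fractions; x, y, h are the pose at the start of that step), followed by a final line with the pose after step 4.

0 80/153 80/261 -280/493 200/4437 -3 8 W
1 32/61 160/389 -15984/23729 3536/23729 -2 8 S
2 4/13 40/73 -666/949 374/949 -2 9 E
3 160/521 32/85 -23472/44285 9872/44285 -3 9 N
4 80/153 80/261 -280/493 200/4437 -3 8 W
final -2 8 S

n=0: pose=(-3,8,W); sL=80/153, sR=80/261; mL=-280/493, mR=200/4437; mL+mR=-80/153 → advance -1; mR−mL=160/261 → turn +1·90°
n=1: pose=(-2,8,S); sL=32/61, sR=160/389; mL=-15984/23729, mR=3536/23729; mL+mR=-32/61 → advance -1; mR−mL=320/389 → turn +1·90°
n=2: pose=(-2,9,E); sL=4/13, sR=40/73; mL=-666/949, mR=374/949; mL+mR=-4/13 → advance -1; mR−mL=80/73 → turn +1·90°
n=3: pose=(-3,9,N); sL=160/521, sR=32/85; mL=-23472/44285, mR=9872/44285; mL+mR=-160/521 → advance -1; mR−mL=64/85 → turn +1·90°
n=4: pose=(-3,8,W); sL=80/153, sR=80/261; mL=-280/493, mR=200/4437; mL+mR=-80/153 → advance -1; mR−mL=160/261 → turn +1·90°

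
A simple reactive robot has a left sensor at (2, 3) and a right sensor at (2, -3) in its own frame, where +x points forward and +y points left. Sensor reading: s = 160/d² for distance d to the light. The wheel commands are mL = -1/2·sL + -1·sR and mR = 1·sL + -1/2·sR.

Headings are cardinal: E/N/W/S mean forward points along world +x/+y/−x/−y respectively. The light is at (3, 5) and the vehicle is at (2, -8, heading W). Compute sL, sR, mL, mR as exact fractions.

32/53 160/109 -10224/5777 -752/5777

left sensor world pos  = (0, -11); dL² = 265
right sensor world pos = (0, -5); dR² = 109
sL = 160/265 = 32/53
sR = 160/109 = 160/109
mL = -1/2·sL + -1·sR = -10224/5777
mR = 1·sL + -1/2·sR = -752/5777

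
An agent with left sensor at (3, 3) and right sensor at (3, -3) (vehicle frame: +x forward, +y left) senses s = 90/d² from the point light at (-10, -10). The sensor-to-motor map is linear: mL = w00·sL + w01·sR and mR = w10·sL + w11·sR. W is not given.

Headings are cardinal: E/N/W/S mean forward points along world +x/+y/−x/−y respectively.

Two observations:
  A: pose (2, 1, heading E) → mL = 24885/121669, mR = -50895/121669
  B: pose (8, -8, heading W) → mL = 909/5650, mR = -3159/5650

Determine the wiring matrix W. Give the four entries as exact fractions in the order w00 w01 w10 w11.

-1/2 1 -1/2 -1

obs A: pose=(2,1,E) → sL=90/421, sR=90/289, mL=24885/121669, mR=-50895/121669
obs B: pose=(8,-8,W) → sL=45/113, sR=9/25, mL=909/5650, mR=-3159/5650
sensor matrix S = [[90/421, 90/289], [45/113, 9/25]]; det S = -3234816/68742985
solve [mL_A; mL_B] = S·[w00; w01] and [mR_A; mR_B] = S·[w10; w11]:
  w00 = -1/2, w01 = 1, w10 = -1/2, w11 = -1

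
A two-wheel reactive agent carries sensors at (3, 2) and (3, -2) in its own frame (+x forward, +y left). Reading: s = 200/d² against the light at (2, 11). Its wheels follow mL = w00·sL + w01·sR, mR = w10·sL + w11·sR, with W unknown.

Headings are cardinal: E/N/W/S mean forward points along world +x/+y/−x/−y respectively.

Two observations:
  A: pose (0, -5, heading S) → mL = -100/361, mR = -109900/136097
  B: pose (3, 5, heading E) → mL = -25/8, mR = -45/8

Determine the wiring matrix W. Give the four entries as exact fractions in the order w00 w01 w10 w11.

-1/2 0 -1/2 -1

obs A: pose=(0,-5,S) → sL=200/361, sR=200/377, mL=-100/361, mR=-109900/136097
obs B: pose=(3,5,E) → sL=25/4, sR=5/2, mL=-25/8, mR=-45/8
sensor matrix S = [[200/361, 200/377], [25/4, 5/2]]; det S = -262750/136097
solve [mL_A; mL_B] = S·[w00; w01] and [mR_A; mR_B] = S·[w10; w11]:
  w00 = -1/2, w01 = 0, w10 = -1/2, w11 = -1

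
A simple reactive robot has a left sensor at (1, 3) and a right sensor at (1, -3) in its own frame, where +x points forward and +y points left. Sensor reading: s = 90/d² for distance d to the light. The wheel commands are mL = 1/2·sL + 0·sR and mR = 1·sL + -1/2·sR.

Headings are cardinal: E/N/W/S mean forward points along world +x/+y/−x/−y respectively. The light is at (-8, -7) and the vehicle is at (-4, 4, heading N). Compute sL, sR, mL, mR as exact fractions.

18/29 90/193 9/29 2169/5597

left sensor world pos  = (-7, 5); dL² = 145
right sensor world pos = (-1, 5); dR² = 193
sL = 90/145 = 18/29
sR = 90/193 = 90/193
mL = 1/2·sL + 0·sR = 9/29
mR = 1·sL + -1/2·sR = 2169/5597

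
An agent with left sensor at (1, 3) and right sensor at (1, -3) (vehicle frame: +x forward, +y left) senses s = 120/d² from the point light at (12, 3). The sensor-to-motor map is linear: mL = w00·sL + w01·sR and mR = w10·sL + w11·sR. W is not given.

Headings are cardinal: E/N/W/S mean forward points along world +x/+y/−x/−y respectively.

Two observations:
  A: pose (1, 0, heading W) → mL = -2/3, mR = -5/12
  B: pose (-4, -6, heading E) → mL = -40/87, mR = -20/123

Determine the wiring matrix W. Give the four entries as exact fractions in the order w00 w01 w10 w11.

-1 0 0 -1/2

obs A: pose=(1,0,W) → sL=2/3, sR=5/6, mL=-2/3, mR=-5/12
obs B: pose=(-4,-6,E) → sL=40/87, sR=40/123, mL=-40/87, mR=-20/123
sensor matrix S = [[2/3, 5/6], [40/87, 40/123]]; det S = -1780/10701
solve [mL_A; mL_B] = S·[w00; w01] and [mR_A; mR_B] = S·[w10; w11]:
  w00 = -1, w01 = 0, w10 = 0, w11 = -1/2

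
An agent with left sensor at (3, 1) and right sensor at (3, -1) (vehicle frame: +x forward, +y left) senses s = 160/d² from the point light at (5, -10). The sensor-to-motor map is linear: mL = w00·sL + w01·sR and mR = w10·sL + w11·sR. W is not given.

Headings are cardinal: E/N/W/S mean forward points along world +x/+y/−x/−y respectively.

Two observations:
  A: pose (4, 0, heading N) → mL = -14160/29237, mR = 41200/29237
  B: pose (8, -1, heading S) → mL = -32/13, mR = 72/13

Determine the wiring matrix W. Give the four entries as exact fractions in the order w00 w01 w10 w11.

1/2 -1 1/2 1

obs A: pose=(4,0,N) → sL=160/173, sR=160/169, mL=-14160/29237, mR=41200/29237
obs B: pose=(8,-1,S) → sL=40/13, sR=4, mL=-32/13, mR=72/13
sensor matrix S = [[160/173, 160/169], [40/13, 4]]; det S = 298880/380081
solve [mL_A; mL_B] = S·[w00; w01] and [mR_A; mR_B] = S·[w10; w11]:
  w00 = 1/2, w01 = -1, w10 = 1/2, w11 = 1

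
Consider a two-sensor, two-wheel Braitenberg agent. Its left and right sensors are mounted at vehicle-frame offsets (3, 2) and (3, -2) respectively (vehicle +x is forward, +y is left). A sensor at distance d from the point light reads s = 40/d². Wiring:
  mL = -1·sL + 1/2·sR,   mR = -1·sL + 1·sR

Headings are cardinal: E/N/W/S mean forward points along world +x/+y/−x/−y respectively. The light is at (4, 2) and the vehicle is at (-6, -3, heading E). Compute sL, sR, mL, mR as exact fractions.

20/29 20/49 -690/1421 -400/1421

left sensor world pos  = (-3, -1); dL² = 58
right sensor world pos = (-3, -5); dR² = 98
sL = 40/58 = 20/29
sR = 40/98 = 20/49
mL = -1·sL + 1/2·sR = -690/1421
mR = -1·sL + 1·sR = -400/1421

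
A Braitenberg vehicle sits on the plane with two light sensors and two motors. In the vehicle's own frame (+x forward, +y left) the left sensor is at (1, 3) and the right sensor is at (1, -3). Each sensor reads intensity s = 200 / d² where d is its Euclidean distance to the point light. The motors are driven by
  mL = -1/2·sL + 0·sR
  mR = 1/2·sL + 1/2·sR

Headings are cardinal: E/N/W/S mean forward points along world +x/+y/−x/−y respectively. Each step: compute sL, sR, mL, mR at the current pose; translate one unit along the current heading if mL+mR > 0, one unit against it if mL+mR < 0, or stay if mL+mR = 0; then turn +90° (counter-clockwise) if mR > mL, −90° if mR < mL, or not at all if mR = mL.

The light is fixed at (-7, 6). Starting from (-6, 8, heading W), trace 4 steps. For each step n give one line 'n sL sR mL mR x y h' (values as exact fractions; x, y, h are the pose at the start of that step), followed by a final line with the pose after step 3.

n=0: pose=(-6,8,W); sL=200, sR=8; mL=-100, mR=104; mL+mR=4 → advance +1; mR−mL=204 → turn +1·90°
n=1: pose=(-7,8,S); sL=20, sR=20; mL=-10, mR=20; mL+mR=10 → advance +1; mR−mL=30 → turn +1·90°
n=2: pose=(-7,7,E); sL=200/17, sR=40; mL=-100/17, mR=440/17; mL+mR=20 → advance +1; mR−mL=540/17 → turn +1·90°
n=3: pose=(-6,7,N); sL=25, sR=10; mL=-25/2, mR=35/2; mL+mR=5 → advance +1; mR−mL=30 → turn +1·90°

0 200 8 -100 104 -6 8 W
1 20 20 -10 20 -7 8 S
2 200/17 40 -100/17 440/17 -7 7 E
3 25 10 -25/2 35/2 -6 7 N
final -6 8 W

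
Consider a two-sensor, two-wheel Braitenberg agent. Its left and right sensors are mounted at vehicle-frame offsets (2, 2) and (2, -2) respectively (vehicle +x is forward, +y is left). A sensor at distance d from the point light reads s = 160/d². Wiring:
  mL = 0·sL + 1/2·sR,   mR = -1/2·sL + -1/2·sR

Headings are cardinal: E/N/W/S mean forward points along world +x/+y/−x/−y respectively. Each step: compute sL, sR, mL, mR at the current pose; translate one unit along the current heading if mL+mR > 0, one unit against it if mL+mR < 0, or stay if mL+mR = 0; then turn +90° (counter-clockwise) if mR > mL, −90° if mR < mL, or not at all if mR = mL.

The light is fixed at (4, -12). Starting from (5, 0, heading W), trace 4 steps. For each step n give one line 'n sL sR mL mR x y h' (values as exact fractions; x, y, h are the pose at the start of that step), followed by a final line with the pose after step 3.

n=0: pose=(5,0,W); sL=160/101, sR=160/197; mL=80/197, mR=-23840/19897; mL+mR=-80/101 → advance -1; mR−mL=-31920/19897 → turn -1·90°
n=1: pose=(6,0,N); sL=40/49, sR=40/53; mL=20/53, mR=-2040/2597; mL+mR=-20/49 → advance -1; mR−mL=-3020/2597 → turn -1·90°
n=2: pose=(6,-1,E); sL=32/37, sR=160/97; mL=80/97, mR=-4512/3589; mL+mR=-16/37 → advance -1; mR−mL=-7472/3589 → turn -1·90°
n=3: pose=(5,-1,S); sL=16/9, sR=80/41; mL=40/41, mR=-688/369; mL+mR=-8/9 → advance -1; mR−mL=-1048/369 → turn -1·90°

0 160/101 160/197 80/197 -23840/19897 5 0 W
1 40/49 40/53 20/53 -2040/2597 6 0 N
2 32/37 160/97 80/97 -4512/3589 6 -1 E
3 16/9 80/41 40/41 -688/369 5 -1 S
final 5 0 W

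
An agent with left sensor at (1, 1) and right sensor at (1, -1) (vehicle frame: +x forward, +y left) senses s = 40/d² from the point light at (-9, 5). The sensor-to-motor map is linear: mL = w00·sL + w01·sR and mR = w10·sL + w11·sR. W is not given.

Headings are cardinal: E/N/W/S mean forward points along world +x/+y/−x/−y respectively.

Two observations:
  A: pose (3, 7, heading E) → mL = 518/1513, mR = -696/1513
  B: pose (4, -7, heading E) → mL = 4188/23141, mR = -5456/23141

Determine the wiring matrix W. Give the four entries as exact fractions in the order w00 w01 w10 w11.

1 1/2 -1 -1

obs A: pose=(3,7,E) → sL=20/89, sR=4/17, mL=518/1513, mR=-696/1513
obs B: pose=(4,-7,E) → sL=40/317, sR=8/73, mL=4188/23141, mR=-5456/23141
sensor matrix S = [[20/89, 4/17], [40/317, 8/73]]; det S = -177280/35012333
solve [mL_A; mL_B] = S·[w00; w01] and [mR_A; mR_B] = S·[w10; w11]:
  w00 = 1, w01 = 1/2, w10 = -1, w11 = -1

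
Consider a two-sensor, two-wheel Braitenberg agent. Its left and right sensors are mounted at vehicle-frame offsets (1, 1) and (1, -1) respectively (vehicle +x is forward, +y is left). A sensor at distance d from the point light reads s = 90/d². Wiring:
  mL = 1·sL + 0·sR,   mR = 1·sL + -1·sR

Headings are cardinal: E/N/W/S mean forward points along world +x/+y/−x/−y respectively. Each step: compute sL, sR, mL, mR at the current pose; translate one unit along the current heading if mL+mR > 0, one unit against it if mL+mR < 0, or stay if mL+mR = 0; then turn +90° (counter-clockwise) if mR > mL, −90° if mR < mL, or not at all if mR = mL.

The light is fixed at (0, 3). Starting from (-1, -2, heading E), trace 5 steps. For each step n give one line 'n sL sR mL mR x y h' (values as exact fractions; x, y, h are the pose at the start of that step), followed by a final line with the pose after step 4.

0 45/8 5/2 45/8 25/8 -1 -2 E
1 90/37 90/37 90/37 0 0 -2 S
2 9/5 45/13 9/5 -108/65 0 -3 W
3 90/29 18/5 90/29 -72/145 -1 -3 N
4 45/8 5/2 45/8 25/8 -1 -2 E
final 0 -2 S

n=0: pose=(-1,-2,E); sL=45/8, sR=5/2; mL=45/8, mR=25/8; mL+mR=35/4 → advance +1; mR−mL=-5/2 → turn -1·90°
n=1: pose=(0,-2,S); sL=90/37, sR=90/37; mL=90/37, mR=0; mL+mR=90/37 → advance +1; mR−mL=-90/37 → turn -1·90°
n=2: pose=(0,-3,W); sL=9/5, sR=45/13; mL=9/5, mR=-108/65; mL+mR=9/65 → advance +1; mR−mL=-45/13 → turn -1·90°
n=3: pose=(-1,-3,N); sL=90/29, sR=18/5; mL=90/29, mR=-72/145; mL+mR=378/145 → advance +1; mR−mL=-18/5 → turn -1·90°
n=4: pose=(-1,-2,E); sL=45/8, sR=5/2; mL=45/8, mR=25/8; mL+mR=35/4 → advance +1; mR−mL=-5/2 → turn -1·90°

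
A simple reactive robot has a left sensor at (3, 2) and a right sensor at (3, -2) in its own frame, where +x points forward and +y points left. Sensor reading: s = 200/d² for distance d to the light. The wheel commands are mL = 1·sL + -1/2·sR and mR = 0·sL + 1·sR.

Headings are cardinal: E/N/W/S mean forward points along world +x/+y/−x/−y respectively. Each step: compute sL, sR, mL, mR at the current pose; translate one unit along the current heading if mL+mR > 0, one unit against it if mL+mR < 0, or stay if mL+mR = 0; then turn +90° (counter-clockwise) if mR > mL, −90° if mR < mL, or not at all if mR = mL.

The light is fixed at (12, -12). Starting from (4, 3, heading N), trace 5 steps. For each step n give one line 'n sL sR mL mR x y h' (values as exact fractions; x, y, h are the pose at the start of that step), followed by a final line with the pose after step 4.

0 25/53 5/9 185/954 5/9 4 3 N
1 200/317 40/89 11460/28213 40/89 4 4 W
2 100/109 20/29 1810/3161 20/29 3 4 S
3 8/13 40/41 68/533 40/41 3 3 E
4 25/53 5/9 185/954 5/9 4 3 N
final 4 4 W

n=0: pose=(4,3,N); sL=25/53, sR=5/9; mL=185/954, mR=5/9; mL+mR=715/954 → advance +1; mR−mL=115/318 → turn +1·90°
n=1: pose=(4,4,W); sL=200/317, sR=40/89; mL=11460/28213, mR=40/89; mL+mR=24140/28213 → advance +1; mR−mL=1220/28213 → turn +1·90°
n=2: pose=(3,4,S); sL=100/109, sR=20/29; mL=1810/3161, mR=20/29; mL+mR=3990/3161 → advance +1; mR−mL=370/3161 → turn +1·90°
n=3: pose=(3,3,E); sL=8/13, sR=40/41; mL=68/533, mR=40/41; mL+mR=588/533 → advance +1; mR−mL=452/533 → turn +1·90°
n=4: pose=(4,3,N); sL=25/53, sR=5/9; mL=185/954, mR=5/9; mL+mR=715/954 → advance +1; mR−mL=115/318 → turn +1·90°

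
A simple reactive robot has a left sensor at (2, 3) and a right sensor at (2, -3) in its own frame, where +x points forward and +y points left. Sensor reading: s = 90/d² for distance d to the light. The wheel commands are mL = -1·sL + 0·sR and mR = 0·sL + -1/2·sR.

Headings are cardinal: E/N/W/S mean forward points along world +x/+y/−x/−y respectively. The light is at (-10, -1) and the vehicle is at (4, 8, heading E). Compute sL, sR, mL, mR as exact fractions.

9/40 45/146 -9/40 -45/292

left sensor world pos  = (6, 11); dL² = 400
right sensor world pos = (6, 5); dR² = 292
sL = 90/400 = 9/40
sR = 90/292 = 45/146
mL = -1·sL + 0·sR = -9/40
mR = 0·sL + -1/2·sR = -45/292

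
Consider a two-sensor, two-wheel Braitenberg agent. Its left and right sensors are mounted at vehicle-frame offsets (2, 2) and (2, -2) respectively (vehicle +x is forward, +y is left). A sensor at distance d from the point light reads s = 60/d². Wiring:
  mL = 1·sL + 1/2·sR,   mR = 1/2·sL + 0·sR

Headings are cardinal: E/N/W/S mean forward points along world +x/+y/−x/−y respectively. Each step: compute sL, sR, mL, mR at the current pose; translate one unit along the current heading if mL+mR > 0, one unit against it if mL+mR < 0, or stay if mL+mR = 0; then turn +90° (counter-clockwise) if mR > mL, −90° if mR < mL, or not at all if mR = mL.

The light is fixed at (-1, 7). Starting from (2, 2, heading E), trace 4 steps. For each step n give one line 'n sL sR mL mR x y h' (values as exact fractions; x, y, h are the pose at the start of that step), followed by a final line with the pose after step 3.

n=0: pose=(2,2,E); sL=30/17, sR=30/37; mL=1365/629, mR=15/17; mL+mR=1920/629 → advance +1; mR−mL=-810/629 → turn -1·90°
n=1: pose=(3,2,S); sL=12/17, sR=60/53; mL=1146/901, mR=6/17; mL+mR=1464/901 → advance +1; mR−mL=-828/901 → turn -1·90°
n=2: pose=(3,1,W); sL=15/17, sR=3; mL=81/34, mR=15/34; mL+mR=48/17 → advance +1; mR−mL=-33/17 → turn -1·90°
n=3: pose=(2,1,N); sL=60/17, sR=60/41; mL=2970/697, mR=30/17; mL+mR=4200/697 → advance +1; mR−mL=-1740/697 → turn -1·90°

0 30/17 30/37 1365/629 15/17 2 2 E
1 12/17 60/53 1146/901 6/17 3 2 S
2 15/17 3 81/34 15/34 3 1 W
3 60/17 60/41 2970/697 30/17 2 1 N
final 2 2 E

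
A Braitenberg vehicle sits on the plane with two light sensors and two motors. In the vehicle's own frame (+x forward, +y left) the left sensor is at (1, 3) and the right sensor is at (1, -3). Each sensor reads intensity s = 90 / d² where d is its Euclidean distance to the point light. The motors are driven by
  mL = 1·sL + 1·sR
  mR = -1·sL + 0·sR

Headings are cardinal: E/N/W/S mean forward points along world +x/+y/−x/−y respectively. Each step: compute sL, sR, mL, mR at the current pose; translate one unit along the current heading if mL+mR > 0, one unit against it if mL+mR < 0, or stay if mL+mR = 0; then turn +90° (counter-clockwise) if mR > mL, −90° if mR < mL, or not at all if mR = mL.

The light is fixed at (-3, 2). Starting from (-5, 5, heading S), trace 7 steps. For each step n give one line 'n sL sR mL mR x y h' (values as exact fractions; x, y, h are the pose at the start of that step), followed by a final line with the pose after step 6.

n=0: pose=(-5,5,S); sL=18, sR=90/29; mL=612/29, mR=-18; mL+mR=90/29 → advance +1; mR−mL=-1134/29 → turn -1·90°
n=1: pose=(-5,4,W); sL=9, sR=45/17; mL=198/17, mR=-9; mL+mR=45/17 → advance +1; mR−mL=-351/17 → turn -1·90°
n=2: pose=(-6,4,N); sL=2, sR=10; mL=12, mR=-2; mL+mR=10 → advance +1; mR−mL=-14 → turn -1·90°
n=3: pose=(-6,5,E); sL=9/4, sR=45/2; mL=99/4, mR=-9/4; mL+mR=45/2 → advance +1; mR−mL=-27 → turn -1·90°
n=4: pose=(-5,5,S); sL=18, sR=90/29; mL=612/29, mR=-18; mL+mR=90/29 → advance +1; mR−mL=-1134/29 → turn -1·90°
n=5: pose=(-5,4,W); sL=9, sR=45/17; mL=198/17, mR=-9; mL+mR=45/17 → advance +1; mR−mL=-351/17 → turn -1·90°
n=6: pose=(-6,4,N); sL=2, sR=10; mL=12, mR=-2; mL+mR=10 → advance +1; mR−mL=-14 → turn -1·90°

0 18 90/29 612/29 -18 -5 5 S
1 9 45/17 198/17 -9 -5 4 W
2 2 10 12 -2 -6 4 N
3 9/4 45/2 99/4 -9/4 -6 5 E
4 18 90/29 612/29 -18 -5 5 S
5 9 45/17 198/17 -9 -5 4 W
6 2 10 12 -2 -6 4 N
final -6 5 E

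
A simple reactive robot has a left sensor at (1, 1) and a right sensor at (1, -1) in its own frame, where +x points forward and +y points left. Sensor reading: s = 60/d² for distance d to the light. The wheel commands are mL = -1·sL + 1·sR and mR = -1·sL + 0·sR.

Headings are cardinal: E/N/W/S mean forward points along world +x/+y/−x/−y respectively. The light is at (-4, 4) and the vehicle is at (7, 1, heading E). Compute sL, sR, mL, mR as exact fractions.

15/37 3/8 -9/296 -15/37

left sensor world pos  = (8, 2); dL² = 148
right sensor world pos = (8, 0); dR² = 160
sL = 60/148 = 15/37
sR = 60/160 = 3/8
mL = -1·sL + 1·sR = -9/296
mR = -1·sL + 0·sR = -15/37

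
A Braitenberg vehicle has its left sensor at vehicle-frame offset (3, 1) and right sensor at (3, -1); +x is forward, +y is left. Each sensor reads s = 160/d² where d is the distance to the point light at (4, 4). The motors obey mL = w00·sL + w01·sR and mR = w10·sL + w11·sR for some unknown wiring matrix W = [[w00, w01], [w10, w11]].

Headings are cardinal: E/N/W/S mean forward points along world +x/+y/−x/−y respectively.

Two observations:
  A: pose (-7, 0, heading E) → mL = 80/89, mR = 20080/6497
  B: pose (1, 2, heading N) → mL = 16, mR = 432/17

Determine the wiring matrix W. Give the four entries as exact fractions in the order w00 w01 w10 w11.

obs A: pose=(-7,0,E) → sL=160/73, sR=160/89, mL=80/89, mR=20080/6497
obs B: pose=(1,2,N) → sL=160/17, sR=32, mL=16, mR=432/17
sensor matrix S = [[160/73, 160/89], [160/17, 32]]; det S = 5877760/110449
solve [mL_A; mL_B] = S·[w00; w01] and [mR_A; mR_B] = S·[w10; w11]:
  w00 = 0, w01 = 1/2, w10 = 1, w11 = 1/2

0 1/2 1 1/2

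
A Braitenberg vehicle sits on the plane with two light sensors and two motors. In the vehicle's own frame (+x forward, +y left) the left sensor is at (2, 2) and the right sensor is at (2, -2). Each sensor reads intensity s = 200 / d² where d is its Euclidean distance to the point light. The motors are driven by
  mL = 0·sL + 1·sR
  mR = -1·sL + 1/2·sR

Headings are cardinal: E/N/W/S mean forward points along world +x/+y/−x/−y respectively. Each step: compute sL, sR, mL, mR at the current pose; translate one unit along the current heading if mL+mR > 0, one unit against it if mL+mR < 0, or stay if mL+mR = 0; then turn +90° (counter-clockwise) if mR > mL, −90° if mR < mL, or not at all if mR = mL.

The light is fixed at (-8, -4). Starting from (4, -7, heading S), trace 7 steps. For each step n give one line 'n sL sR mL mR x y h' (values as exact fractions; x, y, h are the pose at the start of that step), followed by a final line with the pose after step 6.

n=0: pose=(4,-7,S); sL=200/221, sR=8/5; mL=8/5, mR=-116/1105; mL+mR=1652/1105 → advance +1; mR−mL=-1884/1105 → turn -1·90°
n=1: pose=(4,-8,W); sL=25/17, sR=25/13; mL=25/13, mR=-225/442; mL+mR=625/442 → advance +1; mR−mL=-1075/442 → turn -1·90°
n=2: pose=(3,-8,N); sL=40/17, sR=200/173; mL=200/173, mR=-5220/2941; mL+mR=-1820/2941 → advance -1; mR−mL=-8620/2941 → turn -1·90°
n=3: pose=(3,-9,E); sL=100/89, sR=100/109; mL=100/109, mR=-6450/9701; mL+mR=2450/9701 → advance +1; mR−mL=-15350/9701 → turn -1·90°
n=4: pose=(4,-9,S); sL=40/49, sR=200/149; mL=200/149, mR=-1060/7301; mL+mR=8740/7301 → advance +1; mR−mL=-10860/7301 → turn -1·90°
n=5: pose=(4,-10,W); sL=50/41, sR=50/29; mL=50/29, mR=-425/1189; mL+mR=1625/1189 → advance +1; mR−mL=-2475/1189 → turn -1·90°
n=6: pose=(3,-10,N); sL=200/97, sR=40/37; mL=40/37, mR=-5460/3589; mL+mR=-1580/3589 → advance -1; mR−mL=-9340/3589 → turn -1·90°

0 200/221 8/5 8/5 -116/1105 4 -7 S
1 25/17 25/13 25/13 -225/442 4 -8 W
2 40/17 200/173 200/173 -5220/2941 3 -8 N
3 100/89 100/109 100/109 -6450/9701 3 -9 E
4 40/49 200/149 200/149 -1060/7301 4 -9 S
5 50/41 50/29 50/29 -425/1189 4 -10 W
6 200/97 40/37 40/37 -5460/3589 3 -10 N
final 3 -11 E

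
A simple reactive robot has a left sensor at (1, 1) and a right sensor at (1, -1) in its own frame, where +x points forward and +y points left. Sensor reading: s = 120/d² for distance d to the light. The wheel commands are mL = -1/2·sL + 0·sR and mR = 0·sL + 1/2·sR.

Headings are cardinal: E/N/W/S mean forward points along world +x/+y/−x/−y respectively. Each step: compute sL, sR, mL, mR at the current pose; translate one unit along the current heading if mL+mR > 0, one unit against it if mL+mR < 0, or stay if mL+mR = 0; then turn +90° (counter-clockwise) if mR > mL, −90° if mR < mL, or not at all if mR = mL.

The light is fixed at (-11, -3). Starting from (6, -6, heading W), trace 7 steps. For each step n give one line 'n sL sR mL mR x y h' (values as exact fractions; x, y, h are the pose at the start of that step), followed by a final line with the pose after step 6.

n=0: pose=(6,-6,W); sL=15/34, sR=6/13; mL=-15/68, mR=3/13; mL+mR=9/884 → advance +1; mR−mL=399/884 → turn +1·90°
n=1: pose=(5,-6,S); sL=24/61, sR=120/241; mL=-12/61, mR=60/241; mL+mR=768/14701 → advance +1; mR−mL=6552/14701 → turn +1·90°
n=2: pose=(5,-7,E); sL=60/149, sR=60/157; mL=-30/149, mR=30/157; mL+mR=-240/23393 → advance -1; mR−mL=9180/23393 → turn +1·90°
n=3: pose=(4,-7,N); sL=24/41, sR=24/53; mL=-12/41, mR=12/53; mL+mR=-144/2173 → advance -1; mR−mL=1128/2173 → turn +1·90°
n=4: pose=(4,-8,W); sL=15/29, sR=30/53; mL=-15/58, mR=15/53; mL+mR=75/3074 → advance +1; mR−mL=1665/3074 → turn +1·90°
n=5: pose=(3,-8,S); sL=40/87, sR=24/41; mL=-20/87, mR=12/41; mL+mR=224/3567 → advance +1; mR−mL=1864/3567 → turn +1·90°
n=6: pose=(3,-9,E); sL=12/25, sR=60/137; mL=-6/25, mR=30/137; mL+mR=-72/3425 → advance -1; mR−mL=1572/3425 → turn +1·90°

0 15/34 6/13 -15/68 3/13 6 -6 W
1 24/61 120/241 -12/61 60/241 5 -6 S
2 60/149 60/157 -30/149 30/157 5 -7 E
3 24/41 24/53 -12/41 12/53 4 -7 N
4 15/29 30/53 -15/58 15/53 4 -8 W
5 40/87 24/41 -20/87 12/41 3 -8 S
6 12/25 60/137 -6/25 30/137 3 -9 E
final 2 -9 N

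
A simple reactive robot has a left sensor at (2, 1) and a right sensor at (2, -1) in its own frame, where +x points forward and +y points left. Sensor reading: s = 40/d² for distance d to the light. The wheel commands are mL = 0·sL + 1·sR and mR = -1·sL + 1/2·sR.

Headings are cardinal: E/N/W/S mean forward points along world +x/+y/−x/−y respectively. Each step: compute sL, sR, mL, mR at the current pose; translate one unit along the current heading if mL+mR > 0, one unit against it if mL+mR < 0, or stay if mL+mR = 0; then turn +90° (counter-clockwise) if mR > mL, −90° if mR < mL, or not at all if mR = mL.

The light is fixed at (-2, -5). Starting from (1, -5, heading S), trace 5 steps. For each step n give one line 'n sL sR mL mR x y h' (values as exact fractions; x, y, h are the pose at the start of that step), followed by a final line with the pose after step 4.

n=0: pose=(1,-5,S); sL=2, sR=5; mL=5, mR=1/2; mL+mR=11/2 → advance +1; mR−mL=-9/2 → turn -1·90°
n=1: pose=(1,-6,W); sL=8, sR=40; mL=40, mR=12; mL+mR=52 → advance +1; mR−mL=-28 → turn -1·90°
n=2: pose=(0,-6,N); sL=20, sR=4; mL=4, mR=-18; mL+mR=-14 → advance -1; mR−mL=-22 → turn -1·90°
n=3: pose=(0,-7,E); sL=40/17, sR=8/5; mL=8/5, mR=-132/85; mL+mR=4/85 → advance +1; mR−mL=-268/85 → turn -1·90°
n=4: pose=(1,-7,S); sL=5/4, sR=2; mL=2, mR=-1/4; mL+mR=7/4 → advance +1; mR−mL=-9/4 → turn -1·90°

0 2 5 5 1/2 1 -5 S
1 8 40 40 12 1 -6 W
2 20 4 4 -18 0 -6 N
3 40/17 8/5 8/5 -132/85 0 -7 E
4 5/4 2 2 -1/4 1 -7 S
final 1 -8 W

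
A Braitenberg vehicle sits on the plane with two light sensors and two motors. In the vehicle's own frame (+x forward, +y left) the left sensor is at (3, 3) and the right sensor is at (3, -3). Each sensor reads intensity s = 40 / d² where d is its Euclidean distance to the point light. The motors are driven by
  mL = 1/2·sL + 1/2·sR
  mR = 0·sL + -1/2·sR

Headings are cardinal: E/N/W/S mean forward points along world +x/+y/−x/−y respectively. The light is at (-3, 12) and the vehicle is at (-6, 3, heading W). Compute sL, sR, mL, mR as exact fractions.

2/9 5/9 7/18 -5/18

left sensor world pos  = (-9, 0); dL² = 180
right sensor world pos = (-9, 6); dR² = 72
sL = 40/180 = 2/9
sR = 40/72 = 5/9
mL = 1/2·sL + 1/2·sR = 7/18
mR = 0·sL + -1/2·sR = -5/18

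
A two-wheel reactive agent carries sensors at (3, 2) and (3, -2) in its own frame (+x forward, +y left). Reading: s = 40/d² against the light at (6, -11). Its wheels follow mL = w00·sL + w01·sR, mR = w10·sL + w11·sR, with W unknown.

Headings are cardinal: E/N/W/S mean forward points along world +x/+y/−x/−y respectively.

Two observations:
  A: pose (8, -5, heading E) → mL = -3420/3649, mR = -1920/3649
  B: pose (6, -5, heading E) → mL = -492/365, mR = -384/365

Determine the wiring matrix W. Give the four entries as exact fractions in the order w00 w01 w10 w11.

obs A: pose=(8,-5,E) → sL=40/89, sR=40/41, mL=-3420/3649, mR=-1920/3649
obs B: pose=(6,-5,E) → sL=40/73, sR=8/5, mL=-492/365, mR=-384/365
sensor matrix S = [[40/89, 40/41], [40/73, 8/5]]; det S = 49152/266377
solve [mL_A; mL_B] = S·[w00; w01] and [mR_A; mR_B] = S·[w10; w11]:
  w00 = -1, w01 = -1/2, w10 = 1, w11 = -1

-1 -1/2 1 -1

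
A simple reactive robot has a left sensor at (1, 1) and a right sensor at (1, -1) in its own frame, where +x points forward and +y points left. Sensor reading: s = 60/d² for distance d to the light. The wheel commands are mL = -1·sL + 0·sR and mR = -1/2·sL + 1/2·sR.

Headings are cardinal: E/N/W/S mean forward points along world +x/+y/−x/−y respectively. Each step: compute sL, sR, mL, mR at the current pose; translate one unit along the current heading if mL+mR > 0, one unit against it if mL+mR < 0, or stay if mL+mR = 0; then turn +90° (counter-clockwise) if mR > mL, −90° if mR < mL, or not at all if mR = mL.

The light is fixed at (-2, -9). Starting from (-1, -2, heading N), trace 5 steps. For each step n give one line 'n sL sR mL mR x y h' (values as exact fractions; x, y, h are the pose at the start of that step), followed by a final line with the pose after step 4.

n=0: pose=(-1,-2,N); sL=15/16, sR=15/17; mL=-15/16, mR=-15/544; mL+mR=-525/544 → advance -1; mR−mL=495/544 → turn +1·90°
n=1: pose=(-1,-3,W); sL=12/5, sR=60/49; mL=-12/5, mR=-144/245; mL+mR=-732/245 → advance -1; mR−mL=444/245 → turn +1·90°
n=2: pose=(0,-3,S); sL=30/17, sR=30/13; mL=-30/17, mR=60/221; mL+mR=-330/221 → advance -1; mR−mL=450/221 → turn +1·90°
n=3: pose=(0,-2,E); sL=60/73, sR=4/3; mL=-60/73, mR=56/219; mL+mR=-124/219 → advance -1; mR−mL=236/219 → turn +1·90°
n=4: pose=(-1,-2,N); sL=15/16, sR=15/17; mL=-15/16, mR=-15/544; mL+mR=-525/544 → advance -1; mR−mL=495/544 → turn +1·90°

0 15/16 15/17 -15/16 -15/544 -1 -2 N
1 12/5 60/49 -12/5 -144/245 -1 -3 W
2 30/17 30/13 -30/17 60/221 0 -3 S
3 60/73 4/3 -60/73 56/219 0 -2 E
4 15/16 15/17 -15/16 -15/544 -1 -2 N
final -1 -3 W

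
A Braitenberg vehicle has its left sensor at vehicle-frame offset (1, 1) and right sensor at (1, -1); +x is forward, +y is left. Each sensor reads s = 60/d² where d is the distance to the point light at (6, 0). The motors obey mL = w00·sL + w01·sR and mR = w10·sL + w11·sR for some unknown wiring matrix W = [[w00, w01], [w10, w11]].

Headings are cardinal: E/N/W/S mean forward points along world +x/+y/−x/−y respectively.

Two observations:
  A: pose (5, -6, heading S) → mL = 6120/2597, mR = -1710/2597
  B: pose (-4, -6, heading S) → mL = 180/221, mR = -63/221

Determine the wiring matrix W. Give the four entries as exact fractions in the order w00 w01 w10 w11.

obs A: pose=(5,-6,S) → sL=60/49, sR=60/53, mL=6120/2597, mR=-1710/2597
obs B: pose=(-4,-6,S) → sL=6/13, sR=6/17, mL=180/221, mR=-63/221
sensor matrix S = [[60/49, 60/53], [6/13, 6/17]]; det S = -51840/573937
solve [mL_A; mL_B] = S·[w00; w01] and [mR_A; mR_B] = S·[w10; w11]:
  w00 = 1, w01 = 1, w10 = -1, w11 = 1/2

1 1 -1 1/2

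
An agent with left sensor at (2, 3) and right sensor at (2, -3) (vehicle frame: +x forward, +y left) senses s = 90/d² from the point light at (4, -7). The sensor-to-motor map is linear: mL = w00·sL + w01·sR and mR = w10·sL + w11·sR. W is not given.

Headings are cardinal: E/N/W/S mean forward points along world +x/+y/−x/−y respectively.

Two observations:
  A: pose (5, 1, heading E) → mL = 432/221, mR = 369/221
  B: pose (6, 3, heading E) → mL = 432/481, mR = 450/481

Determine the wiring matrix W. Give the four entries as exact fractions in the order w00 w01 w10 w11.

-1 1 1/2 1/2

obs A: pose=(5,1,E) → sL=9/13, sR=45/17, mL=432/221, mR=369/221
obs B: pose=(6,3,E) → sL=18/37, sR=18/13, mL=432/481, mR=450/481
sensor matrix S = [[9/13, 45/17], [18/37, 18/13]]; det S = -34992/106301
solve [mL_A; mL_B] = S·[w00; w01] and [mR_A; mR_B] = S·[w10; w11]:
  w00 = -1, w01 = 1, w10 = 1/2, w11 = 1/2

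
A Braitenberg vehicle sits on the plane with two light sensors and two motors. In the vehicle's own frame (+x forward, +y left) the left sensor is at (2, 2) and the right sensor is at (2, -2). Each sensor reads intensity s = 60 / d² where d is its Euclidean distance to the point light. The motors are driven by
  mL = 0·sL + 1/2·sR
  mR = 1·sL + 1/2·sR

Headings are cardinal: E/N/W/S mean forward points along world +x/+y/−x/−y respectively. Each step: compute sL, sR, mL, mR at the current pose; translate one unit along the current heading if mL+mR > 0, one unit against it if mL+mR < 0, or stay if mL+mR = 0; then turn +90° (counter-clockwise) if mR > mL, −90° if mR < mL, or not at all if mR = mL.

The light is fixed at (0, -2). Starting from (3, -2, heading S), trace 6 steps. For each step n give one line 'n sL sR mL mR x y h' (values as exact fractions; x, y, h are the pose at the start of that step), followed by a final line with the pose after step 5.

0 60/29 12 6 234/29 3 -2 S
1 30/13 30/17 15/17 705/221 3 -3 E
2 12 60/37 30/37 474/37 4 -3 N
3 15/2 15/2 15/4 45/4 4 -2 W
4 60/29 12 6 234/29 3 -2 S
5 30/13 30/17 15/17 705/221 3 -3 E
final 4 -3 N

n=0: pose=(3,-2,S); sL=60/29, sR=12; mL=6, mR=234/29; mL+mR=408/29 → advance +1; mR−mL=60/29 → turn +1·90°
n=1: pose=(3,-3,E); sL=30/13, sR=30/17; mL=15/17, mR=705/221; mL+mR=900/221 → advance +1; mR−mL=30/13 → turn +1·90°
n=2: pose=(4,-3,N); sL=12, sR=60/37; mL=30/37, mR=474/37; mL+mR=504/37 → advance +1; mR−mL=12 → turn +1·90°
n=3: pose=(4,-2,W); sL=15/2, sR=15/2; mL=15/4, mR=45/4; mL+mR=15 → advance +1; mR−mL=15/2 → turn +1·90°
n=4: pose=(3,-2,S); sL=60/29, sR=12; mL=6, mR=234/29; mL+mR=408/29 → advance +1; mR−mL=60/29 → turn +1·90°
n=5: pose=(3,-3,E); sL=30/13, sR=30/17; mL=15/17, mR=705/221; mL+mR=900/221 → advance +1; mR−mL=30/13 → turn +1·90°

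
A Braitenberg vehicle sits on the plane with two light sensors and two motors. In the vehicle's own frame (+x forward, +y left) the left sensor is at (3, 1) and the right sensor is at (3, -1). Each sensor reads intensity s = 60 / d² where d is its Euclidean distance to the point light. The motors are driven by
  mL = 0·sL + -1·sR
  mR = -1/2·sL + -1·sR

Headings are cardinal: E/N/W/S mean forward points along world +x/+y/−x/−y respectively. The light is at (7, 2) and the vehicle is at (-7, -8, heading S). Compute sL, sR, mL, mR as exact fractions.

left sensor world pos  = (-6, -11); dL² = 338
right sensor world pos = (-8, -11); dR² = 394
sL = 60/338 = 30/169
sR = 60/394 = 30/197
mL = 0·sL + -1·sR = -30/197
mR = -1/2·sL + -1·sR = -8025/33293

30/169 30/197 -30/197 -8025/33293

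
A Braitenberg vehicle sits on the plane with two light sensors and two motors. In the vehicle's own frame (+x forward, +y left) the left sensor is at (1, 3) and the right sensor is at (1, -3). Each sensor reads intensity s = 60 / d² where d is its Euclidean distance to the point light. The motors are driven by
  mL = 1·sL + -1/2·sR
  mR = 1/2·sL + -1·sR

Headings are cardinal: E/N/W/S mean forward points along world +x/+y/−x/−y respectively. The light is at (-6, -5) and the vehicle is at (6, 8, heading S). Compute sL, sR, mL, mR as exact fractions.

20/123 4/15 6/205 -38/205

left sensor world pos  = (9, 7); dL² = 369
right sensor world pos = (3, 7); dR² = 225
sL = 60/369 = 20/123
sR = 60/225 = 4/15
mL = 1·sL + -1/2·sR = 6/205
mR = 1/2·sL + -1·sR = -38/205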